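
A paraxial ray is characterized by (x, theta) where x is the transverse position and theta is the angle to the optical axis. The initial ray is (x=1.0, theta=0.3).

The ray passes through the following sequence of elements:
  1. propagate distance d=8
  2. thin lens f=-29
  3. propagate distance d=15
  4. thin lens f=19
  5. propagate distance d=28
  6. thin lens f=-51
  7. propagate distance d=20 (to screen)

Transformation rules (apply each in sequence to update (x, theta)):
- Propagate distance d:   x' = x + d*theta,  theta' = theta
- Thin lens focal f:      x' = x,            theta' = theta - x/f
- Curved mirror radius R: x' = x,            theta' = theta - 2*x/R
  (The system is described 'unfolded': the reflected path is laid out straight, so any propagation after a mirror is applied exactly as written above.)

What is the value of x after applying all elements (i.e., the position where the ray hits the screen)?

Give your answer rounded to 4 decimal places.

Answer: 8.0728

Derivation:
Initial: x=1.0000 theta=0.3000
After 1 (propagate distance d=8): x=3.4000 theta=0.3000
After 2 (thin lens f=-29): x=3.4000 theta=121/290 (≈0.4172)
After 3 (propagate distance d=15): x=2801/290 (≈9.6586) theta=121/290 (≈0.4172)
After 4 (thin lens f=19): x=2801/290 (≈9.6586) theta=-251/2755 (≈-0.0911)
After 5 (propagate distance d=28): x=39163/5510 (≈7.1076) theta=-251/2755 (≈-0.0911)
After 6 (thin lens f=-51): x=39163/5510 (≈7.1076) theta=13561/281010 (≈0.0483)
After 7 (propagate distance d=20 (to screen)): x=2268533/281010 (≈8.0728) theta=13561/281010 (≈0.0483)
Rounded to 4 decimal places: x = 8.0728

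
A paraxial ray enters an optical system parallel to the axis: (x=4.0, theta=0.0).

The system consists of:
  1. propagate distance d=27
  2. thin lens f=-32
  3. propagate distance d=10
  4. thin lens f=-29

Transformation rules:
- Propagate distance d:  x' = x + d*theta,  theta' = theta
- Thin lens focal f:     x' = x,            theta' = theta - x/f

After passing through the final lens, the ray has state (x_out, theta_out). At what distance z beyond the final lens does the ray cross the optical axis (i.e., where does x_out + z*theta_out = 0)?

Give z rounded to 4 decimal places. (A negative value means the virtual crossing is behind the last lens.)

Answer: -17.1549

Derivation:
Initial: x=4.0000 theta=0.0000
After 1 (propagate distance d=27): x=4.0000 theta=0.0000
After 2 (thin lens f=-32): x=4.0000 theta=0.1250
After 3 (propagate distance d=10): x=5.2500 theta=0.1250
After 4 (thin lens f=-29): x=5.2500 theta=71/232 (≈0.3060)
z_focus = -x_out/theta_out = -(5.2500)/(71/232) = -1218/71 ≈ -17.1549
Rounded to 4 decimal places: z = -17.1549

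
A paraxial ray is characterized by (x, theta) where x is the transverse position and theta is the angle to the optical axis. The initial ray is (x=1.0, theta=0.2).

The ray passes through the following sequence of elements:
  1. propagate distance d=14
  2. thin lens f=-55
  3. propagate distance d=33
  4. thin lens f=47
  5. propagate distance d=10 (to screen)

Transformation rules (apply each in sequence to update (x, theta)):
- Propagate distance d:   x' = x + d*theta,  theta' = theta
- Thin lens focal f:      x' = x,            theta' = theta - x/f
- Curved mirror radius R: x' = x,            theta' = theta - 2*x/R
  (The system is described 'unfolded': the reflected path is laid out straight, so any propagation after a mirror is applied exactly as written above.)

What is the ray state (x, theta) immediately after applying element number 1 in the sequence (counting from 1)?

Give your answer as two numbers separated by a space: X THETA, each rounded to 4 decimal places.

Answer: 3.8000 0.2000

Derivation:
Initial: x=1.0000 theta=0.2000
After 1 (propagate distance d=14): x=3.8000 theta=0.2000
Rounded to 4 decimal places: x = 3.8000, theta = 0.2000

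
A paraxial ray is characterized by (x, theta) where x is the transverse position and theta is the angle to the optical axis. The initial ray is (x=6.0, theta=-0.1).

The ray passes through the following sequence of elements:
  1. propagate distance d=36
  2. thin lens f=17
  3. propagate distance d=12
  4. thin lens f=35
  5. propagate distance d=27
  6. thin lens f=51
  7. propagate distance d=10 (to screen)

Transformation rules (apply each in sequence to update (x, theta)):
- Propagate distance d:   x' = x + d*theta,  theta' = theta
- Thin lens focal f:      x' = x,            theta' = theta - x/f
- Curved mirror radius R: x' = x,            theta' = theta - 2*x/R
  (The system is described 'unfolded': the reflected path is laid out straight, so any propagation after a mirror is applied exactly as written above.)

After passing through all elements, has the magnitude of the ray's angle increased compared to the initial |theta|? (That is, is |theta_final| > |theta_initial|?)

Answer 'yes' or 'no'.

Initial: x=6.0000 theta=-0.1000
After 1 (propagate distance d=36): x=2.4000 theta=-0.1000
After 2 (thin lens f=17): x=2.4000 theta=-41/170 (≈-0.2412)
After 3 (propagate distance d=12): x=-42/85 (≈-0.4941) theta=-41/170 (≈-0.2412)
After 4 (thin lens f=35): x=-42/85 (≈-0.4941) theta=-193/850 (≈-0.2271)
After 5 (propagate distance d=27): x=-5631/850 (≈-6.6247) theta=-193/850 (≈-0.2271)
After 6 (thin lens f=51): x=-5631/850 (≈-6.6247) theta=-702/7225 (≈-0.0972)
After 7 (propagate distance d=10 (to screen)): x=-109767/14450 (≈-7.5963) theta=-702/7225 (≈-0.0972)
|theta_initial|=0.1000 |theta_final|=702/7225 (≈0.0972) -> not increased

Answer: no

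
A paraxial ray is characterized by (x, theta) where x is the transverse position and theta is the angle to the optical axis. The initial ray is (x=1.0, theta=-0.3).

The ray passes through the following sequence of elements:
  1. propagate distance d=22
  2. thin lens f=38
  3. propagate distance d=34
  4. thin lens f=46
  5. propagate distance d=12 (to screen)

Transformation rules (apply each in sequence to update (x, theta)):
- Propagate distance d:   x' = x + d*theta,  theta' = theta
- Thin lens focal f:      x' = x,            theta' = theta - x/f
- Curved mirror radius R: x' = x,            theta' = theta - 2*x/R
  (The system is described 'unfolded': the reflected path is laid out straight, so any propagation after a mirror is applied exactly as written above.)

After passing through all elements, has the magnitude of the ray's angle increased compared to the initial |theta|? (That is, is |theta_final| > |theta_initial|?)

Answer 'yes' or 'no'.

Initial: x=1.0000 theta=-0.3000
After 1 (propagate distance d=22): x=-5.6000 theta=-0.3000
After 2 (thin lens f=38): x=-5.6000 theta=-29/190 (≈-0.1526)
After 3 (propagate distance d=34): x=-205/19 (≈-10.7895) theta=-29/190 (≈-0.1526)
After 4 (thin lens f=46): x=-205/19 (≈-10.7895) theta=179/2185 (≈0.0819)
After 5 (propagate distance d=12 (to screen)): x=-21427/2185 (≈-9.8064) theta=179/2185 (≈0.0819)
|theta_initial|=0.3000 |theta_final|=179/2185 (≈0.0819) -> not increased

Answer: no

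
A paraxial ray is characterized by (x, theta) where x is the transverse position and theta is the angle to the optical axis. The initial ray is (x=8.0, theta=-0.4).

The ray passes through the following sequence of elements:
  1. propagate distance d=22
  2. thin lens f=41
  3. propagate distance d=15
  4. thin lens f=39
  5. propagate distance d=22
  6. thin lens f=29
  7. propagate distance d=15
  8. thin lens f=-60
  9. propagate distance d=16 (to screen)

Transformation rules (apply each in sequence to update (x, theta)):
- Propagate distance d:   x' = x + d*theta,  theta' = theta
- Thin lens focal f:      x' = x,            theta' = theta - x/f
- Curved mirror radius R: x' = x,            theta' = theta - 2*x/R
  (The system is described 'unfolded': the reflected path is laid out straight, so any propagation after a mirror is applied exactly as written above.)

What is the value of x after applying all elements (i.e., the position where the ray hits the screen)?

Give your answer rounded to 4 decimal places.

Answer: -8.1470

Derivation:
Initial: x=8.0000 theta=-0.4000
After 1 (propagate distance d=22): x=-0.8000 theta=-0.4000
After 2 (thin lens f=41): x=-0.8000 theta=-78/205 (≈-0.3805)
After 3 (propagate distance d=15): x=-1334/205 (≈-6.5073) theta=-78/205 (≈-0.3805)
After 4 (thin lens f=39): x=-1334/205 (≈-6.5073) theta=-1708/7995 (≈-0.2136)
After 5 (propagate distance d=22): x=-89602/7995 (≈-11.2073) theta=-1708/7995 (≈-0.2136)
After 6 (thin lens f=29): x=-89602/7995 (≈-11.2073) theta=8014/46371 (≈0.1728)
After 7 (propagate distance d=15): x=-1997408/231855 (≈-8.6149) theta=8014/46371 (≈0.1728)
After 8 (thin lens f=-60): x=-1997408/231855 (≈-8.6149) theta=101698/3477825 (≈0.0292)
After 9 (propagate distance d=16 (to screen)): x=-691072/84825 (≈-8.1470) theta=101698/3477825 (≈0.0292)
Rounded to 4 decimal places: x = -8.1470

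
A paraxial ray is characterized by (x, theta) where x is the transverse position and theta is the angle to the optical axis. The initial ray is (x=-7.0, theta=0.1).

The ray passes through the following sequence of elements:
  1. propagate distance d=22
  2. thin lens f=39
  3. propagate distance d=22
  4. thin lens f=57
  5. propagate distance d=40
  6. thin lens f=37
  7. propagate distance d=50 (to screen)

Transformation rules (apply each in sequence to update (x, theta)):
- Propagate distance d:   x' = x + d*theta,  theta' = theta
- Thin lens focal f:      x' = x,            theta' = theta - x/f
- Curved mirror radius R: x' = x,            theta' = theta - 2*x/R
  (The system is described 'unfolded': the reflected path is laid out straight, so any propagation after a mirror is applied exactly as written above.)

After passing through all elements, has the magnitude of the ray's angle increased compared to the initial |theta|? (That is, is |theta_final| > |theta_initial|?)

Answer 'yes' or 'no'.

Initial: x=-7.0000 theta=0.1000
After 1 (propagate distance d=22): x=-4.8000 theta=0.1000
After 2 (thin lens f=39): x=-4.8000 theta=29/130 (≈0.2231)
After 3 (propagate distance d=22): x=7/65 (≈0.1077) theta=29/130 (≈0.2231)
After 4 (thin lens f=57): x=7/65 (≈0.1077) theta=1639/7410 (≈0.2212)
After 5 (propagate distance d=40): x=33179/3705 (≈8.9552) theta=1639/7410 (≈0.2212)
After 6 (thin lens f=37): x=33179/3705 (≈8.9552) theta=-381/18278 (≈-0.0208)
After 7 (propagate distance d=50 (to screen)): x=57092/7215 (≈7.9130) theta=-381/18278 (≈-0.0208)
|theta_initial|=0.1000 |theta_final|=381/18278 (≈0.0208) -> not increased

Answer: no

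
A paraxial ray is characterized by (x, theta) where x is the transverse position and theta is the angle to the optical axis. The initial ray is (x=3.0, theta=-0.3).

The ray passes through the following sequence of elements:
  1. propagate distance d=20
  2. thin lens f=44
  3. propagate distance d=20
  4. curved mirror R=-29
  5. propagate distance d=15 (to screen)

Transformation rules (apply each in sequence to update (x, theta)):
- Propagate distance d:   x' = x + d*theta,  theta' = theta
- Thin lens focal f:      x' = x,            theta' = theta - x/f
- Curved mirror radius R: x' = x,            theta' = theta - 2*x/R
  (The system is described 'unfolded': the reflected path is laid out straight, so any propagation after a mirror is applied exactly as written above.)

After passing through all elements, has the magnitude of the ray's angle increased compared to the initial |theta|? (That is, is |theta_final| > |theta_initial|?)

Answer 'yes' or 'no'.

Initial: x=3.0000 theta=-0.3000
After 1 (propagate distance d=20): x=-3.0000 theta=-0.3000
After 2 (thin lens f=44): x=-3.0000 theta=-51/220 (≈-0.2318)
After 3 (propagate distance d=20): x=-84/11 (≈-7.6364) theta=-51/220 (≈-0.2318)
After 4 (curved mirror R=-29): x=-84/11 (≈-7.6364) theta=-4839/6380 (≈-0.7585)
After 5 (propagate distance d=15 (to screen)): x=-24261/1276 (≈-19.0133) theta=-4839/6380 (≈-0.7585)
|theta_initial|=0.3000 |theta_final|=4839/6380 (≈0.7585) -> increased

Answer: yes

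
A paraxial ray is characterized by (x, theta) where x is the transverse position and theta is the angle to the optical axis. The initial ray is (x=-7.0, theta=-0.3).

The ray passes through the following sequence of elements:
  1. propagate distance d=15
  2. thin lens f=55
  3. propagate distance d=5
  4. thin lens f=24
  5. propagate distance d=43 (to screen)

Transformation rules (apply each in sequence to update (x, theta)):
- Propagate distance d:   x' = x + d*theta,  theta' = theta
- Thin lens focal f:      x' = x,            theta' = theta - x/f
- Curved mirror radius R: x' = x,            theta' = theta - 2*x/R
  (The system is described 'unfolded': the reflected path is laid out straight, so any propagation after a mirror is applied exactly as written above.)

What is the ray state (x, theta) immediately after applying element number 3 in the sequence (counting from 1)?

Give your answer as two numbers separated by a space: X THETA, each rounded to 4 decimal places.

Initial: x=-7.0000 theta=-0.3000
After 1 (propagate distance d=15): x=-11.5000 theta=-0.3000
After 2 (thin lens f=55): x=-11.5000 theta=-1/11 (≈-0.0909)
After 3 (propagate distance d=5): x=-263/22 (≈-11.9545) theta=-1/11 (≈-0.0909)
Rounded to 4 decimal places: x = -11.9545, theta = -0.0909

Answer: -11.9545 -0.0909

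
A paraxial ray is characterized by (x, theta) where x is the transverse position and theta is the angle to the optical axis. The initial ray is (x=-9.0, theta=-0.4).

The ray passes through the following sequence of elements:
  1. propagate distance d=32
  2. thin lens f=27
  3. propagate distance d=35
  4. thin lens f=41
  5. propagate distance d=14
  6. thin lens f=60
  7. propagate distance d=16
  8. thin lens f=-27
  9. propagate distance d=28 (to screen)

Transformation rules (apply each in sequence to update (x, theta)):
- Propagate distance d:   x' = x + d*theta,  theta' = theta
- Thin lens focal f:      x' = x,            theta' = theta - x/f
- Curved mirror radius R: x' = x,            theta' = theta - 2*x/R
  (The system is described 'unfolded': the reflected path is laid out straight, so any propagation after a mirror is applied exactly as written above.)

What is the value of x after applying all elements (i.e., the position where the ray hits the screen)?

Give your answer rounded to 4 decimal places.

Answer: 36.5880

Derivation:
Initial: x=-9.0000 theta=-0.4000
After 1 (propagate distance d=32): x=-21.8000 theta=-0.4000
After 2 (thin lens f=27): x=-21.8000 theta=11/27 (≈0.4074)
After 3 (propagate distance d=35): x=-1018/135 (≈-7.5407) theta=11/27 (≈0.4074)
After 4 (thin lens f=41): x=-1018/135 (≈-7.5407) theta=1091/1845 (≈0.5913)
After 5 (propagate distance d=14): x=4084/5535 (≈0.7379) theta=1091/1845 (≈0.5913)
After 6 (thin lens f=60): x=4084/5535 (≈0.7379) theta=48074/83025 (≈0.5790)
After 7 (propagate distance d=16): x=830444/83025 (≈10.0023) theta=48074/83025 (≈0.5790)
After 8 (thin lens f=-27): x=830444/83025 (≈10.0023) theta=2128442/2241675 (≈0.9495)
After 9 (propagate distance d=28 (to screen)): x=82018364/2241675 (≈36.5880) theta=2128442/2241675 (≈0.9495)
Rounded to 4 decimal places: x = 36.5880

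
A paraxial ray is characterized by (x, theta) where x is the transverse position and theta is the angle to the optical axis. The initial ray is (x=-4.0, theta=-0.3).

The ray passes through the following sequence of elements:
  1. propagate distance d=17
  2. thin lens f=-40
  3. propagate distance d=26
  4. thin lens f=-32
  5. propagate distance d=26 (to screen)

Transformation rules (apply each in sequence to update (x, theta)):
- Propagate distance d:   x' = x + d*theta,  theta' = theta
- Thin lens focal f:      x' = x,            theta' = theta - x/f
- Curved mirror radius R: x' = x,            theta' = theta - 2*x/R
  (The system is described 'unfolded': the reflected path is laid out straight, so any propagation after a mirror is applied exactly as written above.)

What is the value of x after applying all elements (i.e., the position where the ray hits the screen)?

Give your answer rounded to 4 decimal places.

Answer: -55.0672

Derivation:
Initial: x=-4.0000 theta=-0.3000
After 1 (propagate distance d=17): x=-9.1000 theta=-0.3000
After 2 (thin lens f=-40): x=-9.1000 theta=-0.5275
After 3 (propagate distance d=26): x=-22.8150 theta=-0.5275
After 4 (thin lens f=-32): x=-22.8150 theta=-7939/6400 (≈-1.2405)
After 5 (propagate distance d=26 (to screen)): x=-35243/640 (≈-55.0672) theta=-7939/6400 (≈-1.2405)
Rounded to 4 decimal places: x = -55.0672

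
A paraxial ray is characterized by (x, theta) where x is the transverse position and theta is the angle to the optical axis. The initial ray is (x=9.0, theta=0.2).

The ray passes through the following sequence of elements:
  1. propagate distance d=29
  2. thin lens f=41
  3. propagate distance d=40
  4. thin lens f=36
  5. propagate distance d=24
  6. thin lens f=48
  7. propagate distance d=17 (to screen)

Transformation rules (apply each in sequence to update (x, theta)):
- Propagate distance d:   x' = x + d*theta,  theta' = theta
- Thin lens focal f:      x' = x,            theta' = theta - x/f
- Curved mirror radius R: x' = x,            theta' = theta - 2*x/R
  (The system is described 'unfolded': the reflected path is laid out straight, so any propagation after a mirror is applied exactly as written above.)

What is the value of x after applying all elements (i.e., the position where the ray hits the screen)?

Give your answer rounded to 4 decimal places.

Initial: x=9.0000 theta=0.2000
After 1 (propagate distance d=29): x=14.8000 theta=0.2000
After 2 (thin lens f=41): x=14.8000 theta=-33/205 (≈-0.1610)
After 3 (propagate distance d=40): x=1714/205 (≈8.3610) theta=-33/205 (≈-0.1610)
After 4 (thin lens f=36): x=1714/205 (≈8.3610) theta=-1451/3690 (≈-0.3932)
After 5 (propagate distance d=24): x=-662/615 (≈-1.0764) theta=-1451/3690 (≈-0.3932)
After 6 (thin lens f=48): x=-662/615 (≈-1.0764) theta=-5473/14760 (≈-0.3708)
After 7 (propagate distance d=17 (to screen)): x=-108929/14760 (≈-7.3800) theta=-5473/14760 (≈-0.3708)
Rounded to 4 decimal places: x = -7.3800

Answer: -7.3800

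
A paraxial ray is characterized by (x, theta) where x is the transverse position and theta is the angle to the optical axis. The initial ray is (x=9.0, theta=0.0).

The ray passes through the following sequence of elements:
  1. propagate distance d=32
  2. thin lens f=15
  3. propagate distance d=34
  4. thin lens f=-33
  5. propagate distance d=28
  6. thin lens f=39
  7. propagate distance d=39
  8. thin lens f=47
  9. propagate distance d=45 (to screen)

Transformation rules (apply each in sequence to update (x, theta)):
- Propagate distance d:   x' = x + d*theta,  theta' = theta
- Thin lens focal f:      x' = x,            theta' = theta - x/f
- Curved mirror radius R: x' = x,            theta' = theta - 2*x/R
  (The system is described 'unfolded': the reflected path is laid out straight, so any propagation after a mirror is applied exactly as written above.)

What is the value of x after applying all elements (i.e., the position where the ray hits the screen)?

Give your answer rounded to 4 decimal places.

Answer: -0.4152

Derivation:
Initial: x=9.0000 theta=0.0000
After 1 (propagate distance d=32): x=9.0000 theta=0.0000
After 2 (thin lens f=15): x=9.0000 theta=-0.6000
After 3 (propagate distance d=34): x=-11.4000 theta=-0.6000
After 4 (thin lens f=-33): x=-11.4000 theta=-52/55 (≈-0.9455)
After 5 (propagate distance d=28): x=-2083/55 (≈-37.8727) theta=-52/55 (≈-0.9455)
After 6 (thin lens f=39): x=-2083/55 (≈-37.8727) theta=1/39 (≈0.0256)
After 7 (propagate distance d=39): x=-2028/55 (≈-36.8727) theta=1/39 (≈0.0256)
After 8 (thin lens f=47): x=-2028/55 (≈-36.8727) theta=81677/100815 (≈0.8102)
After 9 (propagate distance d=45 (to screen)): x=-13953/33605 (≈-0.4152) theta=81677/100815 (≈0.8102)
Rounded to 4 decimal places: x = -0.4152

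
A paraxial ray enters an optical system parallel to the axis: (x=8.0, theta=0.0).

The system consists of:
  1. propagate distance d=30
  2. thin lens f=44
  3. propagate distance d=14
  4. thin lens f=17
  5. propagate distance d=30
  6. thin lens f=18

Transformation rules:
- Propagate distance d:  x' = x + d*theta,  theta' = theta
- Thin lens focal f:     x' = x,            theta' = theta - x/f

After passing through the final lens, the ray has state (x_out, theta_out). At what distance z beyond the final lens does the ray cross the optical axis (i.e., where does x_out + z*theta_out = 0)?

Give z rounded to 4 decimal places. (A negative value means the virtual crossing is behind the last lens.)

Answer: 300.0000

Derivation:
Initial: x=8.0000 theta=0.0000
After 1 (propagate distance d=30): x=8.0000 theta=0.0000
After 2 (thin lens f=44): x=8.0000 theta=-2/11 (≈-0.1818)
After 3 (propagate distance d=14): x=60/11 (≈5.4545) theta=-2/11 (≈-0.1818)
After 4 (thin lens f=17): x=60/11 (≈5.4545) theta=-94/187 (≈-0.5027)
After 5 (propagate distance d=30): x=-1800/187 (≈-9.6257) theta=-94/187 (≈-0.5027)
After 6 (thin lens f=18): x=-1800/187 (≈-9.6257) theta=6/187 (≈0.0321)
z_focus = -x_out/theta_out = -(-1800/187)/(6/187) = 300.0000
Rounded to 4 decimal places: z = 300.0000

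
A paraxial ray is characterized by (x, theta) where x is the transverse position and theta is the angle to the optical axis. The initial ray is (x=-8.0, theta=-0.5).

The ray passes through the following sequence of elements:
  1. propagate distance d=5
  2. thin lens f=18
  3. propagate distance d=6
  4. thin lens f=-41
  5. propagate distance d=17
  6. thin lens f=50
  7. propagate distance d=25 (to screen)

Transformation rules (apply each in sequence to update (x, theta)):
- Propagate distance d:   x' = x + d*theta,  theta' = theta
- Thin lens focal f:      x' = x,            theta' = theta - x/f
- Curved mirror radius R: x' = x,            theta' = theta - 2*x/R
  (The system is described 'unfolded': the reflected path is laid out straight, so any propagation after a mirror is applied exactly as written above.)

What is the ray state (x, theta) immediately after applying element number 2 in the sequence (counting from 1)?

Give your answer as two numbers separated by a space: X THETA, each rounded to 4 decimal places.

Initial: x=-8.0000 theta=-0.5000
After 1 (propagate distance d=5): x=-10.5000 theta=-0.5000
After 2 (thin lens f=18): x=-10.5000 theta=1/12 (≈0.0833)
Rounded to 4 decimal places: x = -10.5000, theta = 0.0833

Answer: -10.5000 0.0833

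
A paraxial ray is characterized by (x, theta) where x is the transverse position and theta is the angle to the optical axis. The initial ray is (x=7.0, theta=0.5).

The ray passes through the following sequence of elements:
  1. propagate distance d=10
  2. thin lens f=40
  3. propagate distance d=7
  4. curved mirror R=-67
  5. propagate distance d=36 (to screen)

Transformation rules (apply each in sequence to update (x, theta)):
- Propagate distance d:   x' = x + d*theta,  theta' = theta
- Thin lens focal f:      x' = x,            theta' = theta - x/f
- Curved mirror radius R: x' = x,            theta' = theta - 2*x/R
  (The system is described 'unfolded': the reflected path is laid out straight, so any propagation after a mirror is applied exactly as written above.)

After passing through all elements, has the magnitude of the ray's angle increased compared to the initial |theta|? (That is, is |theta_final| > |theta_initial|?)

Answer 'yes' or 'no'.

Initial: x=7.0000 theta=0.5000
After 1 (propagate distance d=10): x=12.0000 theta=0.5000
After 2 (thin lens f=40): x=12.0000 theta=0.2000
After 3 (propagate distance d=7): x=13.4000 theta=0.2000
After 4 (curved mirror R=-67): x=13.4000 theta=0.6000
After 5 (propagate distance d=36 (to screen)): x=35.0000 theta=0.6000
|theta_initial|=0.5000 |theta_final|=0.6000 -> increased

Answer: yes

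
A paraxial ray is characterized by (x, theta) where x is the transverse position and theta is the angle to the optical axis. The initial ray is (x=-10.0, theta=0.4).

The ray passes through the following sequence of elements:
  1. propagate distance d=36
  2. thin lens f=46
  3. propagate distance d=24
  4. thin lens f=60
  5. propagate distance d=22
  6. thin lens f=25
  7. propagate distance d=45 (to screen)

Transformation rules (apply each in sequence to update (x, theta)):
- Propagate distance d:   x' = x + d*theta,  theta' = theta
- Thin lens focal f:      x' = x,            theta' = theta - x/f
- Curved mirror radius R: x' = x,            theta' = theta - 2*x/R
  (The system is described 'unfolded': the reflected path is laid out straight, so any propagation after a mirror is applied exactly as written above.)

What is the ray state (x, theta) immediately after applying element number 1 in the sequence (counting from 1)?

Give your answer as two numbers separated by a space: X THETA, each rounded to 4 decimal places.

Initial: x=-10.0000 theta=0.4000
After 1 (propagate distance d=36): x=4.4000 theta=0.4000
Rounded to 4 decimal places: x = 4.4000, theta = 0.4000

Answer: 4.4000 0.4000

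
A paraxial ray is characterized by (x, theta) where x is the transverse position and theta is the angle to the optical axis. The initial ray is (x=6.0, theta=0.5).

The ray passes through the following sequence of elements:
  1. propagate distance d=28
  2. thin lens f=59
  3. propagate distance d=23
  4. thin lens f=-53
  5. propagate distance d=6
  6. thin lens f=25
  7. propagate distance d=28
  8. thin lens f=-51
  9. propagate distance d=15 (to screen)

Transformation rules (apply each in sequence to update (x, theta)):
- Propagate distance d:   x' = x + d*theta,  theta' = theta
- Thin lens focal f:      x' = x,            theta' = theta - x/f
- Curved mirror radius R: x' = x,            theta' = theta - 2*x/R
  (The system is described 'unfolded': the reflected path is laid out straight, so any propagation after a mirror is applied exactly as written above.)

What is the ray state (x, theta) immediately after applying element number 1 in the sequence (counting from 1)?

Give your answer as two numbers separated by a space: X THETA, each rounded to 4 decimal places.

Answer: 20.0000 0.5000

Derivation:
Initial: x=6.0000 theta=0.5000
After 1 (propagate distance d=28): x=20.0000 theta=0.5000
Rounded to 4 decimal places: x = 20.0000, theta = 0.5000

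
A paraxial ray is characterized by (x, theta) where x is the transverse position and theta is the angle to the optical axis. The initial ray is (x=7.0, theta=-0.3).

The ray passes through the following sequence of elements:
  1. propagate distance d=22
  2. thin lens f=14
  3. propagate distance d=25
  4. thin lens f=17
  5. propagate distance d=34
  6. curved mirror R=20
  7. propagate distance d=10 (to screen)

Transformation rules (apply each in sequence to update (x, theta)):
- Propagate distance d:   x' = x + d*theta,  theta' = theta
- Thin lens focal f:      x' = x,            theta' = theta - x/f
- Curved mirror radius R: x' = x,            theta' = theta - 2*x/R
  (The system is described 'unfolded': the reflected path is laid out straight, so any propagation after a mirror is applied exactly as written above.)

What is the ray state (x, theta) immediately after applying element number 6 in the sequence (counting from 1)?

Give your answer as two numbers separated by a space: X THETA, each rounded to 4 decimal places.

Answer: -3.3571 0.4668

Derivation:
Initial: x=7.0000 theta=-0.3000
After 1 (propagate distance d=22): x=0.4000 theta=-0.3000
After 2 (thin lens f=14): x=0.4000 theta=-23/70 (≈-0.3286)
After 3 (propagate distance d=25): x=-547/70 (≈-7.8143) theta=-23/70 (≈-0.3286)
After 4 (thin lens f=17): x=-547/70 (≈-7.8143) theta=78/595 (≈0.1311)
After 5 (propagate distance d=34): x=-47/14 (≈-3.3571) theta=78/595 (≈0.1311)
After 6 (curved mirror R=20): x=-47/14 (≈-3.3571) theta=1111/2380 (≈0.4668)
Rounded to 4 decimal places: x = -3.3571, theta = 0.4668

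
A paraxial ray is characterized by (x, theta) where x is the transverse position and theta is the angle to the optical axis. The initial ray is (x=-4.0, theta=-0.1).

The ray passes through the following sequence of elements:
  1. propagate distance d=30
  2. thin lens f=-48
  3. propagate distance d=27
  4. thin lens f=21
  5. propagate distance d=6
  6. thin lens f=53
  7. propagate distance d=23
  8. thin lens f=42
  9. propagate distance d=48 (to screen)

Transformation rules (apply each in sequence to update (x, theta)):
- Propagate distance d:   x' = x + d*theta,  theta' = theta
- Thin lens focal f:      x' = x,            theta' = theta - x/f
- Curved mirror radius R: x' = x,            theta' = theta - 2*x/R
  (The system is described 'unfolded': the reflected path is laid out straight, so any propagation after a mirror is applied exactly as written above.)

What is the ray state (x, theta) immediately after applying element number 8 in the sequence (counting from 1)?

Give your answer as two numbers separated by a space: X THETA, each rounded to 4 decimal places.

Answer: 2.9334 0.5454

Derivation:
Initial: x=-4.0000 theta=-0.1000
After 1 (propagate distance d=30): x=-7.0000 theta=-0.1000
After 2 (thin lens f=-48): x=-7.0000 theta=-59/240 (≈-0.2458)
After 3 (propagate distance d=27): x=-13.6375 theta=-59/240 (≈-0.2458)
After 4 (thin lens f=21): x=-13.6375 theta=113/280 (≈0.4036)
After 5 (propagate distance d=6): x=-6281/560 (≈-11.2161) theta=113/280 (≈0.4036)
After 6 (thin lens f=53): x=-6281/560 (≈-11.2161) theta=18259/29680 (≈0.6152)
After 7 (propagate distance d=23): x=10883/3710 (≈2.9334) theta=18259/29680 (≈0.6152)
After 8 (thin lens f=42): x=10883/3710 (≈2.9334) theta=339907/623280 (≈0.5454)
Rounded to 4 decimal places: x = 2.9334, theta = 0.5454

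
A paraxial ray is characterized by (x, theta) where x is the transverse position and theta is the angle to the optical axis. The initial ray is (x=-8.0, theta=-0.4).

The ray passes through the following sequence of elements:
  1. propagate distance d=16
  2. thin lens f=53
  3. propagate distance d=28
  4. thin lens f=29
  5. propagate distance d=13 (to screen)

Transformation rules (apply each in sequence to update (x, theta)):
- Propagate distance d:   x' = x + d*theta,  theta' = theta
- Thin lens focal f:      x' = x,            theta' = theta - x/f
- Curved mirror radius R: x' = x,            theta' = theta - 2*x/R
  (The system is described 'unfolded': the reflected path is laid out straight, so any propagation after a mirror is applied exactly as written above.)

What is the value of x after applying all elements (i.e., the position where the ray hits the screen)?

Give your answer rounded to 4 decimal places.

Answer: -11.5948

Derivation:
Initial: x=-8.0000 theta=-0.4000
After 1 (propagate distance d=16): x=-14.4000 theta=-0.4000
After 2 (thin lens f=53): x=-14.4000 theta=-34/265 (≈-0.1283)
After 3 (propagate distance d=28): x=-4768/265 (≈-17.9925) theta=-34/265 (≈-0.1283)
After 4 (thin lens f=29): x=-4768/265 (≈-17.9925) theta=3782/7685 (≈0.4921)
After 5 (propagate distance d=13 (to screen)): x=-89106/7685 (≈-11.5948) theta=3782/7685 (≈0.4921)
Rounded to 4 decimal places: x = -11.5948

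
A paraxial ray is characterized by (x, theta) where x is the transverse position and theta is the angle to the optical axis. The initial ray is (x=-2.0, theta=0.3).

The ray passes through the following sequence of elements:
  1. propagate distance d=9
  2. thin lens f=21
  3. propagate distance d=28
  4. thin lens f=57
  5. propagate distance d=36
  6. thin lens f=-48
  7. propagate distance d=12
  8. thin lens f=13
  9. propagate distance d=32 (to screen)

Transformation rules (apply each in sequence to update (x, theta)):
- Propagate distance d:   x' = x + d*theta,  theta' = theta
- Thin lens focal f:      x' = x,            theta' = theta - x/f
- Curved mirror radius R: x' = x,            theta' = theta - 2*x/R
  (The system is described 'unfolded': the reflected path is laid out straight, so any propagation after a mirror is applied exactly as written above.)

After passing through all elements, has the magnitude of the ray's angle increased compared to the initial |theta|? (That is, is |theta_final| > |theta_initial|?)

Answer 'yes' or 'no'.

Initial: x=-2.0000 theta=0.3000
After 1 (propagate distance d=9): x=0.7000 theta=0.3000
After 2 (thin lens f=21): x=0.7000 theta=4/15 (≈0.2667)
After 3 (propagate distance d=28): x=49/6 (≈8.1667) theta=4/15 (≈0.2667)
After 4 (thin lens f=57): x=49/6 (≈8.1667) theta=211/1710 (≈0.1234)
After 5 (propagate distance d=36): x=7187/570 (≈12.6088) theta=211/1710 (≈0.1234)
After 6 (thin lens f=-48): x=7187/570 (≈12.6088) theta=3521/9120 (≈0.3861)
After 7 (propagate distance d=12): x=2069/120 (≈17.2417) theta=3521/9120 (≈0.3861)
After 8 (thin lens f=13): x=2069/120 (≈17.2417) theta=-37157/39520 (≈-0.9402)
After 9 (propagate distance d=32 (to screen)): x=-76145/5928 (≈-12.8450) theta=-37157/39520 (≈-0.9402)
|theta_initial|=0.3000 |theta_final|=37157/39520 (≈0.9402) -> increased

Answer: yes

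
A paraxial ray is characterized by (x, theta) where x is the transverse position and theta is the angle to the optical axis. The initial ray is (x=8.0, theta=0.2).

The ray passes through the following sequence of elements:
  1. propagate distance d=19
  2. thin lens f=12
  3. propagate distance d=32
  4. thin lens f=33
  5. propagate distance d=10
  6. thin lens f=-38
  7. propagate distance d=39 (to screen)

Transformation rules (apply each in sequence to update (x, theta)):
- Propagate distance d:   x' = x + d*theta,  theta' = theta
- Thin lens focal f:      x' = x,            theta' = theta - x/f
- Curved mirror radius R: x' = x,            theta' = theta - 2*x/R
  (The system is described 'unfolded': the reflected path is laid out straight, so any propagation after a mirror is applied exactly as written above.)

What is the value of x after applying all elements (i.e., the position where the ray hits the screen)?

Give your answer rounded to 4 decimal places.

Initial: x=8.0000 theta=0.2000
After 1 (propagate distance d=19): x=11.8000 theta=0.2000
After 2 (thin lens f=12): x=11.8000 theta=-47/60 (≈-0.7833)
After 3 (propagate distance d=32): x=-199/15 (≈-13.2667) theta=-47/60 (≈-0.7833)
After 4 (thin lens f=33): x=-199/15 (≈-13.2667) theta=-151/396 (≈-0.3813)
After 5 (propagate distance d=10): x=-16909/990 (≈-17.0798) theta=-151/396 (≈-0.3813)
After 6 (thin lens f=-38): x=-16909/990 (≈-17.0798) theta=-5209/6270 (≈-0.8308)
After 7 (propagate distance d=39 (to screen)): x=-465362/9405 (≈-49.4803) theta=-5209/6270 (≈-0.8308)
Rounded to 4 decimal places: x = -49.4803

Answer: -49.4803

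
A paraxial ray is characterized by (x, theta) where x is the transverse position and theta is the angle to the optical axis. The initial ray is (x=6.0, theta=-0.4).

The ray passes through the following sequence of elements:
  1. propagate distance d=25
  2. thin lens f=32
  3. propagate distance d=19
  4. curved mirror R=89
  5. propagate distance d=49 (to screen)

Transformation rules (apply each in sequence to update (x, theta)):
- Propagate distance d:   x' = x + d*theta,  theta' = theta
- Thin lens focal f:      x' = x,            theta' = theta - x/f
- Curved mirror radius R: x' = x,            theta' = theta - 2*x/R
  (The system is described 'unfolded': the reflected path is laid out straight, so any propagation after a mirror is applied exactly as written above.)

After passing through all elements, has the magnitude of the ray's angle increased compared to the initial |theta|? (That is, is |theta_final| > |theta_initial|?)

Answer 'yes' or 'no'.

Answer: no

Derivation:
Initial: x=6.0000 theta=-0.4000
After 1 (propagate distance d=25): x=-4.0000 theta=-0.4000
After 2 (thin lens f=32): x=-4.0000 theta=-0.2750
After 3 (propagate distance d=19): x=-9.2250 theta=-0.2750
After 4 (curved mirror R=89): x=-9.2250 theta=-241/3560 (≈-0.0677)
After 5 (propagate distance d=49 (to screen)): x=-4465/356 (≈-12.5421) theta=-241/3560 (≈-0.0677)
|theta_initial|=0.4000 |theta_final|=241/3560 (≈0.0677) -> not increased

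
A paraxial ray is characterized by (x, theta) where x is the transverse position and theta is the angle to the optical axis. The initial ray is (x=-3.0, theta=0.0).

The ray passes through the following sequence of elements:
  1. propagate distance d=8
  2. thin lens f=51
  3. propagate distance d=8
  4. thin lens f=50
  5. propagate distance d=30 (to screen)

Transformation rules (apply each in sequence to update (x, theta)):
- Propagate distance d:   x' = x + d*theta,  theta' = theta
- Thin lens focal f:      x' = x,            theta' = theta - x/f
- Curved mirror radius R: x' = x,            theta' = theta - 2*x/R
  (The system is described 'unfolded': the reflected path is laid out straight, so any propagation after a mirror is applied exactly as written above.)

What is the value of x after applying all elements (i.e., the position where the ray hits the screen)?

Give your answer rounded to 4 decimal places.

Answer: 0.7529

Derivation:
Initial: x=-3.0000 theta=0.0000
After 1 (propagate distance d=8): x=-3.0000 theta=0.0000
After 2 (thin lens f=51): x=-3.0000 theta=1/17 (≈0.0588)
After 3 (propagate distance d=8): x=-43/17 (≈-2.5294) theta=1/17 (≈0.0588)
After 4 (thin lens f=50): x=-43/17 (≈-2.5294) theta=93/850 (≈0.1094)
After 5 (propagate distance d=30 (to screen)): x=64/85 (≈0.7529) theta=93/850 (≈0.1094)
Rounded to 4 decimal places: x = 0.7529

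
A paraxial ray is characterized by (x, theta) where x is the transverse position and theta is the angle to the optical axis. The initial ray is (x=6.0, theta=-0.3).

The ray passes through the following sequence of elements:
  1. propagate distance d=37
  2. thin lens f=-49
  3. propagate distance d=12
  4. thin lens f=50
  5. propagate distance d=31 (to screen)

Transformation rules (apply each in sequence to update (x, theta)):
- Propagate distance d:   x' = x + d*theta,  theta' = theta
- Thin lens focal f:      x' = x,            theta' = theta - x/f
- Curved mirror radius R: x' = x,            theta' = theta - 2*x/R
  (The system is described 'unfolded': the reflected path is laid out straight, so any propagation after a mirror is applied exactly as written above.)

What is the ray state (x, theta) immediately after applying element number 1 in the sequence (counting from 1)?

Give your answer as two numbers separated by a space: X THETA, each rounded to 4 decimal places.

Initial: x=6.0000 theta=-0.3000
After 1 (propagate distance d=37): x=-5.1000 theta=-0.3000
Rounded to 4 decimal places: x = -5.1000, theta = -0.3000

Answer: -5.1000 -0.3000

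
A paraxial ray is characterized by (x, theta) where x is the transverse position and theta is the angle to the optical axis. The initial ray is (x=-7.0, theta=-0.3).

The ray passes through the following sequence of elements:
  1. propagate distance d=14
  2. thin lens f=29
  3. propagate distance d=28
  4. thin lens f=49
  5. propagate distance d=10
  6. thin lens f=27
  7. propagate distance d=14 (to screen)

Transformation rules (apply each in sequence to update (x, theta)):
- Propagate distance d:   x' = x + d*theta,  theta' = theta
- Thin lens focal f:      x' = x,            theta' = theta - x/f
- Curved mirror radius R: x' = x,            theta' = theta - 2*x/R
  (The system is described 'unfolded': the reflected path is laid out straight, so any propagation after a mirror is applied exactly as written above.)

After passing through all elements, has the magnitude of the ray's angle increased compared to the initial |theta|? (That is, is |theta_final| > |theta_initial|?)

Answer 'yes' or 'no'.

Initial: x=-7.0000 theta=-0.3000
After 1 (propagate distance d=14): x=-11.2000 theta=-0.3000
After 2 (thin lens f=29): x=-11.2000 theta=5/58 (≈0.0862)
After 3 (propagate distance d=28): x=-1274/145 (≈-8.7862) theta=5/58 (≈0.0862)
After 4 (thin lens f=49): x=-1274/145 (≈-8.7862) theta=77/290 (≈0.2655)
After 5 (propagate distance d=10): x=-889/145 (≈-6.1310) theta=77/290 (≈0.2655)
After 6 (thin lens f=27): x=-889/145 (≈-6.1310) theta=133/270 (≈0.4926)
After 7 (propagate distance d=14 (to screen)): x=2996/3915 (≈0.7653) theta=133/270 (≈0.4926)
|theta_initial|=0.3000 |theta_final|=133/270 (≈0.4926) -> increased

Answer: yes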